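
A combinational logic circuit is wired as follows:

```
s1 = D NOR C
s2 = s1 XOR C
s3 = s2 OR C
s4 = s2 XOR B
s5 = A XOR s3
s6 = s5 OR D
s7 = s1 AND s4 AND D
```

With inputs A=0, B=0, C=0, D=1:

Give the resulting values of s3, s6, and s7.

s3 = 0, s6 = 1, s7 = 0

s1 = D NOR C = 1 NOR 0 = 0
s2 = s1 XOR C = 0 XOR 0 = 0
s3 = s2 OR C = 0 OR 0 = 0
s4 = s2 XOR B = 0 XOR 0 = 0
s5 = A XOR s3 = 0 XOR 0 = 0
s6 = s5 OR D = 0 OR 1 = 1
s7 = s1 AND s4 AND D = 0 AND 0 AND 1 = 0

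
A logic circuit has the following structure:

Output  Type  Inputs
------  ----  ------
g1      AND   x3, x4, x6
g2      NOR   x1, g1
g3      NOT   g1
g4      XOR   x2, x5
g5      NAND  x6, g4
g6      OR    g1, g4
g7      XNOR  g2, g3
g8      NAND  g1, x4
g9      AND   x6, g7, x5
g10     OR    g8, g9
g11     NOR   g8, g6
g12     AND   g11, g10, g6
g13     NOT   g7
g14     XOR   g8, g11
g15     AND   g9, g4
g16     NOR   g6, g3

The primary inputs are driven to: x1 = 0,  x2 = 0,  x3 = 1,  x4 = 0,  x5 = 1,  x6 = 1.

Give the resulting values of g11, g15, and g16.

g11 = 0  g15 = 1  g16 = 0

g1 = x3 AND x4 AND x6 = 1 AND 0 AND 1 = 0
g2 = x1 NOR g1 = 0 NOR 0 = 1
g3 = NOT g1 = NOT 0 = 1
g4 = x2 XOR x5 = 0 XOR 1 = 1
g6 = g1 OR g4 = 0 OR 1 = 1
g7 = g2 XNOR g3 = 1 XNOR 1 = 1
g8 = g1 NAND x4 = 0 NAND 0 = 1
g9 = x6 AND g7 AND x5 = 1 AND 1 AND 1 = 1
g11 = g8 NOR g6 = 1 NOR 1 = 0
g15 = g9 AND g4 = 1 AND 1 = 1
g16 = g6 NOR g3 = 1 NOR 1 = 0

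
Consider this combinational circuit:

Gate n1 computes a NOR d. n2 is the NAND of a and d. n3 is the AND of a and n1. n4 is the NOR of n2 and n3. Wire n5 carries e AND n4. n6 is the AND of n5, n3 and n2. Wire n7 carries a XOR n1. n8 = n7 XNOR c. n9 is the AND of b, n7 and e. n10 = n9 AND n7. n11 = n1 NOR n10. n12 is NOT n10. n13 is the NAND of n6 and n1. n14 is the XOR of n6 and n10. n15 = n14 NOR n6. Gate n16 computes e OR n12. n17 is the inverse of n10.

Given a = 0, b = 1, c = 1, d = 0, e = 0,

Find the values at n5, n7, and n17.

n5 = 0, n7 = 1, n17 = 1

n1 = a NOR d = 0 NOR 0 = 1
n2 = a NAND d = 0 NAND 0 = 1
n3 = a AND n1 = 0 AND 1 = 0
n4 = n2 NOR n3 = 1 NOR 0 = 0
n5 = e AND n4 = 0 AND 0 = 0
n7 = a XOR n1 = 0 XOR 1 = 1
n9 = b AND n7 AND e = 1 AND 1 AND 0 = 0
n10 = n9 AND n7 = 0 AND 1 = 0
n17 = NOT n10 = NOT 0 = 1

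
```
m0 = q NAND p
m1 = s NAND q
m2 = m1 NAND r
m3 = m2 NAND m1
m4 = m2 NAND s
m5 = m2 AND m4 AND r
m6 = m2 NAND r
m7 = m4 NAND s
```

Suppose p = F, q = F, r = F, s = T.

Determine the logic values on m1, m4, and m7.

m1 = T, m4 = F, m7 = T

m1 = s NAND q = T NAND F = T
m2 = m1 NAND r = T NAND F = T
m4 = m2 NAND s = T NAND T = F
m7 = m4 NAND s = F NAND T = T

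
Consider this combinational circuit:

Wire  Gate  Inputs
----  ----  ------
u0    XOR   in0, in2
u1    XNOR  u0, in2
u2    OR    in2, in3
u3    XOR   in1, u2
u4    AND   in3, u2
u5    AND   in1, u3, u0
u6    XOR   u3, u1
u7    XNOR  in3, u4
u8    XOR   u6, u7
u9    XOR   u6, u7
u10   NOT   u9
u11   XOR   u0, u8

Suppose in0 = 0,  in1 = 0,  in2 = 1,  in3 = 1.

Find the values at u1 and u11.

u1 = 1  u11 = 0

u0 = in0 XOR in2 = 0 XOR 1 = 1
u1 = u0 XNOR in2 = 1 XNOR 1 = 1
u2 = in2 OR in3 = 1 OR 1 = 1
u3 = in1 XOR u2 = 0 XOR 1 = 1
u4 = in3 AND u2 = 1 AND 1 = 1
u6 = u3 XOR u1 = 1 XOR 1 = 0
u7 = in3 XNOR u4 = 1 XNOR 1 = 1
u8 = u6 XOR u7 = 0 XOR 1 = 1
u11 = u0 XOR u8 = 1 XOR 1 = 0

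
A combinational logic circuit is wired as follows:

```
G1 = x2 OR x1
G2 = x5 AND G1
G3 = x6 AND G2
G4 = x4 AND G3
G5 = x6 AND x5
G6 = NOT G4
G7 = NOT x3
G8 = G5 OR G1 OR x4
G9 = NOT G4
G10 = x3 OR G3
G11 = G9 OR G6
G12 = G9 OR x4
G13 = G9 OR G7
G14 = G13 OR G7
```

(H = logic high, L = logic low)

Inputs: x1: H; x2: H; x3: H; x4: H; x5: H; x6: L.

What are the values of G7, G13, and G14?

G7 = L, G13 = H, G14 = H

G1 = x2 OR x1 = H OR H = H
G2 = x5 AND G1 = H AND H = H
G3 = x6 AND G2 = L AND H = L
G4 = x4 AND G3 = H AND L = L
G7 = NOT x3 = NOT H = L
G9 = NOT G4 = NOT L = H
G13 = G9 OR G7 = H OR L = H
G14 = G13 OR G7 = H OR L = H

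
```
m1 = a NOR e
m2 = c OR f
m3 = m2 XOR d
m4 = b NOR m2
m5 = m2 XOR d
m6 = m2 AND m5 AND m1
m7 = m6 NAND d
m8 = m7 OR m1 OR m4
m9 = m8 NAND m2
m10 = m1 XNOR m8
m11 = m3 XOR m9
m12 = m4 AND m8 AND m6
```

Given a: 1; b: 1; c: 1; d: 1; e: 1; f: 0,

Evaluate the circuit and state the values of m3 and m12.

m1 = a NOR e = 1 NOR 1 = 0
m2 = c OR f = 1 OR 0 = 1
m3 = m2 XOR d = 1 XOR 1 = 0
m4 = b NOR m2 = 1 NOR 1 = 0
m5 = m2 XOR d = 1 XOR 1 = 0
m6 = m2 AND m5 AND m1 = 1 AND 0 AND 0 = 0
m7 = m6 NAND d = 0 NAND 1 = 1
m8 = m7 OR m1 OR m4 = 1 OR 0 OR 0 = 1
m12 = m4 AND m8 AND m6 = 0 AND 1 AND 0 = 0

m3 = 0, m12 = 0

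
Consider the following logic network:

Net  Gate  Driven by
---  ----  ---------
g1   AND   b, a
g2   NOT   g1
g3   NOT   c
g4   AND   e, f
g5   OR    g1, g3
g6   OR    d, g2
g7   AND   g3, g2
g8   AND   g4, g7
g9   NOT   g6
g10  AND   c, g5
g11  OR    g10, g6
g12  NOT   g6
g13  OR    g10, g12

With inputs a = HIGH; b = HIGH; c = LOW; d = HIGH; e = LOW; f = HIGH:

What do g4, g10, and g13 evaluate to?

g1 = b AND a = HIGH AND HIGH = HIGH
g2 = NOT g1 = NOT HIGH = LOW
g3 = NOT c = NOT LOW = HIGH
g4 = e AND f = LOW AND HIGH = LOW
g5 = g1 OR g3 = HIGH OR HIGH = HIGH
g6 = d OR g2 = HIGH OR LOW = HIGH
g10 = c AND g5 = LOW AND HIGH = LOW
g12 = NOT g6 = NOT HIGH = LOW
g13 = g10 OR g12 = LOW OR LOW = LOW

g4 = LOW; g10 = LOW; g13 = LOW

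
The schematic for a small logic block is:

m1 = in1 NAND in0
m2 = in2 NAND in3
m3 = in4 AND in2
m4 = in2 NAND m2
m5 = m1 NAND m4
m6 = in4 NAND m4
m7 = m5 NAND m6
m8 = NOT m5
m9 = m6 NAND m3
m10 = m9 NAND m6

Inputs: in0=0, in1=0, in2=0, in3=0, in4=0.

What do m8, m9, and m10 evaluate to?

m1 = in1 NAND in0 = 0 NAND 0 = 1
m2 = in2 NAND in3 = 0 NAND 0 = 1
m3 = in4 AND in2 = 0 AND 0 = 0
m4 = in2 NAND m2 = 0 NAND 1 = 1
m5 = m1 NAND m4 = 1 NAND 1 = 0
m6 = in4 NAND m4 = 0 NAND 1 = 1
m8 = NOT m5 = NOT 0 = 1
m9 = m6 NAND m3 = 1 NAND 0 = 1
m10 = m9 NAND m6 = 1 NAND 1 = 0

m8 = 1, m9 = 1, m10 = 0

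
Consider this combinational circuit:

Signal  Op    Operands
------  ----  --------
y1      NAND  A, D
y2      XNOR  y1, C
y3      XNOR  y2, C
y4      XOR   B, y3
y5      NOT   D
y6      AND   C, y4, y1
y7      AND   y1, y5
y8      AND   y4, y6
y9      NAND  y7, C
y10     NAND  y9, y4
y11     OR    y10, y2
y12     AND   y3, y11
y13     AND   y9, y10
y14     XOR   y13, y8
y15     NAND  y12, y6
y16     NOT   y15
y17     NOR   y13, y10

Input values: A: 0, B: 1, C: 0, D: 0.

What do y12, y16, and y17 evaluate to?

y12 = 1, y16 = 0, y17 = 0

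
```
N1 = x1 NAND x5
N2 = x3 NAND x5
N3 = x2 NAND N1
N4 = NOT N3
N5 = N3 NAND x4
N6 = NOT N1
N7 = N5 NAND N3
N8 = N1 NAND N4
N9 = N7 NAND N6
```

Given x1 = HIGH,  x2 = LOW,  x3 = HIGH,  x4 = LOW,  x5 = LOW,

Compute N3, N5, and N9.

N3 = HIGH  N5 = HIGH  N9 = HIGH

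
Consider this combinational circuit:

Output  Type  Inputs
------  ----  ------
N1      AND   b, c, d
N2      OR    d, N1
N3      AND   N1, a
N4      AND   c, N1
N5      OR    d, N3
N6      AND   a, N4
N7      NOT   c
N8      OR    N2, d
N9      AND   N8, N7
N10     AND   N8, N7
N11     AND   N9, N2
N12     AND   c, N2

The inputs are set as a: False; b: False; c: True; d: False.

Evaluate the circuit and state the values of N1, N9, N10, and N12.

N1 = b AND c AND d = False AND True AND False = False
N2 = d OR N1 = False OR False = False
N7 = NOT c = NOT True = False
N8 = N2 OR d = False OR False = False
N9 = N8 AND N7 = False AND False = False
N10 = N8 AND N7 = False AND False = False
N12 = c AND N2 = True AND False = False

N1 = False; N9 = False; N10 = False; N12 = False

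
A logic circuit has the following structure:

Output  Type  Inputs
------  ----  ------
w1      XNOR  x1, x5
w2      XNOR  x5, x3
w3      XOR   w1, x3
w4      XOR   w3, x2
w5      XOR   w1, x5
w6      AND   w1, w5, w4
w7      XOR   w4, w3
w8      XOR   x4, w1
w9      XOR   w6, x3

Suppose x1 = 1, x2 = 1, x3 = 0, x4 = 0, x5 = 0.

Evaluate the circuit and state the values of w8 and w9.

w1 = x1 XNOR x5 = 1 XNOR 0 = 0
w3 = w1 XOR x3 = 0 XOR 0 = 0
w4 = w3 XOR x2 = 0 XOR 1 = 1
w5 = w1 XOR x5 = 0 XOR 0 = 0
w6 = w1 AND w5 AND w4 = 0 AND 0 AND 1 = 0
w8 = x4 XOR w1 = 0 XOR 0 = 0
w9 = w6 XOR x3 = 0 XOR 0 = 0

w8 = 0, w9 = 0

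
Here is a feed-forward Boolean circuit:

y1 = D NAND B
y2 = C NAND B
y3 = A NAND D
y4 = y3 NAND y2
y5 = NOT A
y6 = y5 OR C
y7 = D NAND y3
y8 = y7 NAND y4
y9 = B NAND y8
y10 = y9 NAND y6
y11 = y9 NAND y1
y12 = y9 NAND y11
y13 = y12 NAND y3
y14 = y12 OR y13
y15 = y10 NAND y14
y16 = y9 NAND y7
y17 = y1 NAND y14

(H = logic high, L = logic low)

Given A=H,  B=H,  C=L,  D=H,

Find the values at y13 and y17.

y13 = H; y17 = H

y1 = D NAND B = H NAND H = L
y2 = C NAND B = L NAND H = H
y3 = A NAND D = H NAND H = L
y4 = y3 NAND y2 = L NAND H = H
y7 = D NAND y3 = H NAND L = H
y8 = y7 NAND y4 = H NAND H = L
y9 = B NAND y8 = H NAND L = H
y11 = y9 NAND y1 = H NAND L = H
y12 = y9 NAND y11 = H NAND H = L
y13 = y12 NAND y3 = L NAND L = H
y14 = y12 OR y13 = L OR H = H
y17 = y1 NAND y14 = L NAND H = H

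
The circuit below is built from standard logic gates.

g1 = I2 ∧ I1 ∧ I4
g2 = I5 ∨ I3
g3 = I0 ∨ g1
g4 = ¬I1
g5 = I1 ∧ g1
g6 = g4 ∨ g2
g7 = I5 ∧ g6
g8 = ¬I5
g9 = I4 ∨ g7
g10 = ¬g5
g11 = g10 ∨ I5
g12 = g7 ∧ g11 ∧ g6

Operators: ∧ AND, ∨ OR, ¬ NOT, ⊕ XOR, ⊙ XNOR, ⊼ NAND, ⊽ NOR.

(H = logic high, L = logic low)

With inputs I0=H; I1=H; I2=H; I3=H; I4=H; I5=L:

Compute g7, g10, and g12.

g7 = L; g10 = L; g12 = L

g1 = I2 AND I1 AND I4 = H AND H AND H = H
g2 = I5 OR I3 = L OR H = H
g4 = NOT I1 = NOT H = L
g5 = I1 AND g1 = H AND H = H
g6 = g4 OR g2 = L OR H = H
g7 = I5 AND g6 = L AND H = L
g10 = NOT g5 = NOT H = L
g11 = g10 OR I5 = L OR L = L
g12 = g7 AND g11 AND g6 = L AND L AND H = L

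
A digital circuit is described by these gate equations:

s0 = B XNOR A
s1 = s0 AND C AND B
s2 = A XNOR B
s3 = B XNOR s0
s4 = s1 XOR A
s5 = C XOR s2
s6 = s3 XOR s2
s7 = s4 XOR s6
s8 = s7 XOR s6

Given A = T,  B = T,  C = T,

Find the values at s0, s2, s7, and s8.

s0 = B XNOR A = T XNOR T = T
s1 = s0 AND C AND B = T AND T AND T = T
s2 = A XNOR B = T XNOR T = T
s3 = B XNOR s0 = T XNOR T = T
s4 = s1 XOR A = T XOR T = F
s6 = s3 XOR s2 = T XOR T = F
s7 = s4 XOR s6 = F XOR F = F
s8 = s7 XOR s6 = F XOR F = F

s0 = T, s2 = T, s7 = F, s8 = F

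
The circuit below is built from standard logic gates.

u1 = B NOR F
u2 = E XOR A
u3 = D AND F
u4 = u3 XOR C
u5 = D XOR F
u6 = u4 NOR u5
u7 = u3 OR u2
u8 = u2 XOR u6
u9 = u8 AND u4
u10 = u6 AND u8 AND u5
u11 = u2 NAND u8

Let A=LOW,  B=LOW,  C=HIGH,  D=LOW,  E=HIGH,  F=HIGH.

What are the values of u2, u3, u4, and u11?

u2 = E XOR A = HIGH XOR LOW = HIGH
u3 = D AND F = LOW AND HIGH = LOW
u4 = u3 XOR C = LOW XOR HIGH = HIGH
u5 = D XOR F = LOW XOR HIGH = HIGH
u6 = u4 NOR u5 = HIGH NOR HIGH = LOW
u8 = u2 XOR u6 = HIGH XOR LOW = HIGH
u11 = u2 NAND u8 = HIGH NAND HIGH = LOW

u2 = HIGH; u3 = LOW; u4 = HIGH; u11 = LOW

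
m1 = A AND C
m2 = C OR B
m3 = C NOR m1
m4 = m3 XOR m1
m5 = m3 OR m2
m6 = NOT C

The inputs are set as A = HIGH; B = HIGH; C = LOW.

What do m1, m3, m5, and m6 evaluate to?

m1 = A AND C = HIGH AND LOW = LOW
m2 = C OR B = LOW OR HIGH = HIGH
m3 = C NOR m1 = LOW NOR LOW = HIGH
m5 = m3 OR m2 = HIGH OR HIGH = HIGH
m6 = NOT C = NOT LOW = HIGH

m1 = LOW  m3 = HIGH  m5 = HIGH  m6 = HIGH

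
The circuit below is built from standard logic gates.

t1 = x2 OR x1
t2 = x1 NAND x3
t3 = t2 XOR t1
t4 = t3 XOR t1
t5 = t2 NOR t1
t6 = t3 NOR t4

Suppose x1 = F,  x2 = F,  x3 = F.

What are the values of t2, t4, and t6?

t1 = x2 OR x1 = F OR F = F
t2 = x1 NAND x3 = F NAND F = T
t3 = t2 XOR t1 = T XOR F = T
t4 = t3 XOR t1 = T XOR F = T
t6 = t3 NOR t4 = T NOR T = F

t2 = T  t4 = T  t6 = F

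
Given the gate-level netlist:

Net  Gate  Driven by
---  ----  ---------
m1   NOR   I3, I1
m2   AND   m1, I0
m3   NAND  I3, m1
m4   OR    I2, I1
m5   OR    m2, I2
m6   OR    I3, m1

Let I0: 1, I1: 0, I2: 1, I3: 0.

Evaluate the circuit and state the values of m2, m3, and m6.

m1 = I3 NOR I1 = 0 NOR 0 = 1
m2 = m1 AND I0 = 1 AND 1 = 1
m3 = I3 NAND m1 = 0 NAND 1 = 1
m6 = I3 OR m1 = 0 OR 1 = 1

m2 = 1  m3 = 1  m6 = 1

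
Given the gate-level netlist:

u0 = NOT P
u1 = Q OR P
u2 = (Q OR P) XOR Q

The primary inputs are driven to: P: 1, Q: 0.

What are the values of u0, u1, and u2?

u0 = NOT 1 = 0
u1 = 0 OR 1 = 1
u2 = (0 OR 1) XOR 0 = 1

u0 = 0, u1 = 1, u2 = 1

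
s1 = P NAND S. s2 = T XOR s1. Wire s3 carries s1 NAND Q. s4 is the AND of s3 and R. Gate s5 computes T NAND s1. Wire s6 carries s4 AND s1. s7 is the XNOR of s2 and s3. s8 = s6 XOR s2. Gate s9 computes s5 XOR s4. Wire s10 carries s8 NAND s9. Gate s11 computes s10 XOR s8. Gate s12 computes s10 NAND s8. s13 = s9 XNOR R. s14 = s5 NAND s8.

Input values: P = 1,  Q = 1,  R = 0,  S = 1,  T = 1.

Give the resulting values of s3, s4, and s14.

s3 = 1, s4 = 0, s14 = 0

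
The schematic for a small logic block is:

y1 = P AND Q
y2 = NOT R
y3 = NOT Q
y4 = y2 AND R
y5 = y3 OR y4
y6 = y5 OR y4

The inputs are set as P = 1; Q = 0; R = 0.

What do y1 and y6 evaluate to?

y1 = 0, y6 = 1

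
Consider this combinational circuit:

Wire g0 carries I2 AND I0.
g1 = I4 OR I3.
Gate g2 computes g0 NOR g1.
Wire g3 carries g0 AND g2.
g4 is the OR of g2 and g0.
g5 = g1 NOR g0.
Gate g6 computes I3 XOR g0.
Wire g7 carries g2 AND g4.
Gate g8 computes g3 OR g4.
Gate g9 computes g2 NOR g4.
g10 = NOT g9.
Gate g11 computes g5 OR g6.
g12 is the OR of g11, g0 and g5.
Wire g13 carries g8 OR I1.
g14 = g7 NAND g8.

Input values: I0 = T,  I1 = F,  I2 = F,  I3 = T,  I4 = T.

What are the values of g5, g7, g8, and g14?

g0 = I2 AND I0 = F AND T = F
g1 = I4 OR I3 = T OR T = T
g2 = g0 NOR g1 = F NOR T = F
g3 = g0 AND g2 = F AND F = F
g4 = g2 OR g0 = F OR F = F
g5 = g1 NOR g0 = T NOR F = F
g7 = g2 AND g4 = F AND F = F
g8 = g3 OR g4 = F OR F = F
g14 = g7 NAND g8 = F NAND F = T

g5 = F, g7 = F, g8 = F, g14 = T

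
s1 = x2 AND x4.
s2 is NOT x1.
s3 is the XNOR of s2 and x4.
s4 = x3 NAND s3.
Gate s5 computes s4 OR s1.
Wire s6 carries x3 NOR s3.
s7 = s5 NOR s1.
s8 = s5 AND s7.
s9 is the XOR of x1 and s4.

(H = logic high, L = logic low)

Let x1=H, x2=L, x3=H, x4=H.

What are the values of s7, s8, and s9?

s1 = x2 AND x4 = L AND H = L
s2 = NOT x1 = NOT H = L
s3 = s2 XNOR x4 = L XNOR H = L
s4 = x3 NAND s3 = H NAND L = H
s5 = s4 OR s1 = H OR L = H
s7 = s5 NOR s1 = H NOR L = L
s8 = s5 AND s7 = H AND L = L
s9 = x1 XOR s4 = H XOR H = L

s7 = L, s8 = L, s9 = L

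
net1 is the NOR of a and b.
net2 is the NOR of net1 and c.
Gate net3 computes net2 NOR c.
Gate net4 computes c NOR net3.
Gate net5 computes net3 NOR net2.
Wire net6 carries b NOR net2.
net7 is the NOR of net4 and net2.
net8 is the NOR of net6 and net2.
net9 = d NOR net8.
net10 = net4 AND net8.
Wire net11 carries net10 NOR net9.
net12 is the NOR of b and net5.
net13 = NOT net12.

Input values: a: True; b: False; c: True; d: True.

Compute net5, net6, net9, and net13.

net5 = True  net6 = True  net9 = False  net13 = True

net1 = a NOR b = True NOR False = False
net2 = net1 NOR c = False NOR True = False
net3 = net2 NOR c = False NOR True = False
net5 = net3 NOR net2 = False NOR False = True
net6 = b NOR net2 = False NOR False = True
net8 = net6 NOR net2 = True NOR False = False
net9 = d NOR net8 = True NOR False = False
net12 = b NOR net5 = False NOR True = False
net13 = NOT net12 = NOT False = True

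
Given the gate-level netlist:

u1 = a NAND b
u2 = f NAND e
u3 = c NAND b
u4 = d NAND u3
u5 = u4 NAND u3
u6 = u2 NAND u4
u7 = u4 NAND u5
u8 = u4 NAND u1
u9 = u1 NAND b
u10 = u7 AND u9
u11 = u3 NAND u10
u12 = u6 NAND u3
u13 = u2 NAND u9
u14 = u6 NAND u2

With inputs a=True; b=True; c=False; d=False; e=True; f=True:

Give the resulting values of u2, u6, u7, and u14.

u2 = f NAND e = True NAND True = False
u3 = c NAND b = False NAND True = True
u4 = d NAND u3 = False NAND True = True
u5 = u4 NAND u3 = True NAND True = False
u6 = u2 NAND u4 = False NAND True = True
u7 = u4 NAND u5 = True NAND False = True
u14 = u6 NAND u2 = True NAND False = True

u2 = False; u6 = True; u7 = True; u14 = True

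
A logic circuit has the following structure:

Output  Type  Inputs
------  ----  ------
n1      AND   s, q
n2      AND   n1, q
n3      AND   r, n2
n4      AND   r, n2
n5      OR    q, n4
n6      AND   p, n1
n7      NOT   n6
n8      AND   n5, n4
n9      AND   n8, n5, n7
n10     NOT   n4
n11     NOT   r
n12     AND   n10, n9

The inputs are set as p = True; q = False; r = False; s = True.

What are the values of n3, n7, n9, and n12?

n1 = s AND q = True AND False = False
n2 = n1 AND q = False AND False = False
n3 = r AND n2 = False AND False = False
n4 = r AND n2 = False AND False = False
n5 = q OR n4 = False OR False = False
n6 = p AND n1 = True AND False = False
n7 = NOT n6 = NOT False = True
n8 = n5 AND n4 = False AND False = False
n9 = n8 AND n5 AND n7 = False AND False AND True = False
n10 = NOT n4 = NOT False = True
n12 = n10 AND n9 = True AND False = False

n3 = False  n7 = True  n9 = False  n12 = False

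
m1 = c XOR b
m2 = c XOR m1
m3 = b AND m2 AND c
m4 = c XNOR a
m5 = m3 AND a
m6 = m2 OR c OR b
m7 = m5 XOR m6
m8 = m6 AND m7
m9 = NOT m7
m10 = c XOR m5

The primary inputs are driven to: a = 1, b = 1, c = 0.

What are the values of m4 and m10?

m4 = 0, m10 = 0

m1 = c XOR b = 0 XOR 1 = 1
m2 = c XOR m1 = 0 XOR 1 = 1
m3 = b AND m2 AND c = 1 AND 1 AND 0 = 0
m4 = c XNOR a = 0 XNOR 1 = 0
m5 = m3 AND a = 0 AND 1 = 0
m10 = c XOR m5 = 0 XOR 0 = 0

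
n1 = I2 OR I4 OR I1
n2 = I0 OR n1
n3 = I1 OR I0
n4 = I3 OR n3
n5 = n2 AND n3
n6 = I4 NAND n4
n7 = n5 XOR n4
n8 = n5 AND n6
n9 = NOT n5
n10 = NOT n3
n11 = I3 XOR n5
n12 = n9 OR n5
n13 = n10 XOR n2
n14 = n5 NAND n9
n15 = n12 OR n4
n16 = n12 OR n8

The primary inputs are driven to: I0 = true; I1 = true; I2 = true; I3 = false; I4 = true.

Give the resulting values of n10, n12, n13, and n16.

n10 = false; n12 = true; n13 = true; n16 = true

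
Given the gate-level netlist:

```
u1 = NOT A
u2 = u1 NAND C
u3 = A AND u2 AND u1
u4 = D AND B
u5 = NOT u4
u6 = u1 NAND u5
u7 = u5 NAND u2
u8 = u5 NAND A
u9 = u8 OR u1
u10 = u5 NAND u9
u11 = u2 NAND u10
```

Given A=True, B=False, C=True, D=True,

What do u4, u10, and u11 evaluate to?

u1 = NOT A = NOT True = False
u2 = u1 NAND C = False NAND True = True
u4 = D AND B = True AND False = False
u5 = NOT u4 = NOT False = True
u8 = u5 NAND A = True NAND True = False
u9 = u8 OR u1 = False OR False = False
u10 = u5 NAND u9 = True NAND False = True
u11 = u2 NAND u10 = True NAND True = False

u4 = False  u10 = True  u11 = False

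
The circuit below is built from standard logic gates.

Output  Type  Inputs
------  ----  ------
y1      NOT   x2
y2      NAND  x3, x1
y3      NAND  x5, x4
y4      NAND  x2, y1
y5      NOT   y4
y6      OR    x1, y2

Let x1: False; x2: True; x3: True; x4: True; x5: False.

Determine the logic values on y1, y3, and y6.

y1 = False, y3 = True, y6 = True

y1 = NOT x2 = NOT True = False
y2 = x3 NAND x1 = True NAND False = True
y3 = x5 NAND x4 = False NAND True = True
y6 = x1 OR y2 = False OR True = True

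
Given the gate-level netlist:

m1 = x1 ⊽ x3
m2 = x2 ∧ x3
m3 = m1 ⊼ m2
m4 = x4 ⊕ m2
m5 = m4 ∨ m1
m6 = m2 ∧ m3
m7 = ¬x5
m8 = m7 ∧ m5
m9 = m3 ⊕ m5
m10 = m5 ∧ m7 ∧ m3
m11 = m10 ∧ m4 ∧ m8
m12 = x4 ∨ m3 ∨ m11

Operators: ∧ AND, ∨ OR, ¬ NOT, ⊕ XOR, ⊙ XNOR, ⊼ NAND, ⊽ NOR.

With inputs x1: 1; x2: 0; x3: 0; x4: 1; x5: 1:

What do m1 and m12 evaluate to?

m1 = 0, m12 = 1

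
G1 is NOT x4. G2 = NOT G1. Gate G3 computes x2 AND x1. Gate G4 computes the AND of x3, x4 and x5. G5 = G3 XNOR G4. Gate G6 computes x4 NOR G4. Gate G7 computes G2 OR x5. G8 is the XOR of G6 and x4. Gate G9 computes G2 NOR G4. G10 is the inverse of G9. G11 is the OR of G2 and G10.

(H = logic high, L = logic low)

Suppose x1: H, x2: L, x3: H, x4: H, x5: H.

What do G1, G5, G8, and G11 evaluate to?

G1 = NOT x4 = NOT H = L
G2 = NOT G1 = NOT L = H
G3 = x2 AND x1 = L AND H = L
G4 = x3 AND x4 AND x5 = H AND H AND H = H
G5 = G3 XNOR G4 = L XNOR H = L
G6 = x4 NOR G4 = H NOR H = L
G8 = G6 XOR x4 = L XOR H = H
G9 = G2 NOR G4 = H NOR H = L
G10 = NOT G9 = NOT L = H
G11 = G2 OR G10 = H OR H = H

G1 = L, G5 = L, G8 = H, G11 = H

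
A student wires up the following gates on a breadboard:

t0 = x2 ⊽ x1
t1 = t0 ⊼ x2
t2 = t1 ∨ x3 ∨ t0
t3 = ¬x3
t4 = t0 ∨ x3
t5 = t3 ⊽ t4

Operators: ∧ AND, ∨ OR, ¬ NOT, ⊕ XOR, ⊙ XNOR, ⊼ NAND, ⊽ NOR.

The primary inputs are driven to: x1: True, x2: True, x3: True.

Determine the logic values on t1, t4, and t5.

t0 = x2 NOR x1 = True NOR True = False
t1 = t0 NAND x2 = False NAND True = True
t3 = NOT x3 = NOT True = False
t4 = t0 OR x3 = False OR True = True
t5 = t3 NOR t4 = False NOR True = False

t1 = True, t4 = True, t5 = False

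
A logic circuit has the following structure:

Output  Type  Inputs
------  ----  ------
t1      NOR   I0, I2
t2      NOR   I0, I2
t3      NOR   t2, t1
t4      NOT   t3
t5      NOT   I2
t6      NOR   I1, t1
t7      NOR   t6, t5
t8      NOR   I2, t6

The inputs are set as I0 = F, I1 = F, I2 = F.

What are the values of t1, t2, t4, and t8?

t1 = T  t2 = T  t4 = T  t8 = T

t1 = I0 NOR I2 = F NOR F = T
t2 = I0 NOR I2 = F NOR F = T
t3 = t2 NOR t1 = T NOR T = F
t4 = NOT t3 = NOT F = T
t6 = I1 NOR t1 = F NOR T = F
t8 = I2 NOR t6 = F NOR F = T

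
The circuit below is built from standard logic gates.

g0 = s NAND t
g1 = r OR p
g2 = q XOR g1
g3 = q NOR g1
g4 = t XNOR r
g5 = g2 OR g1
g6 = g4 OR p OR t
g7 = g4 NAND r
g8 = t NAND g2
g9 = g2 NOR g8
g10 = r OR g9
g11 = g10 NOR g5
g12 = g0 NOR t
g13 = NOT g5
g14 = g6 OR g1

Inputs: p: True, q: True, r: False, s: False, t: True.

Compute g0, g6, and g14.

g0 = True; g6 = True; g14 = True

g0 = s NAND t = False NAND True = True
g1 = r OR p = False OR True = True
g4 = t XNOR r = True XNOR False = False
g6 = g4 OR p OR t = False OR True OR True = True
g14 = g6 OR g1 = True OR True = True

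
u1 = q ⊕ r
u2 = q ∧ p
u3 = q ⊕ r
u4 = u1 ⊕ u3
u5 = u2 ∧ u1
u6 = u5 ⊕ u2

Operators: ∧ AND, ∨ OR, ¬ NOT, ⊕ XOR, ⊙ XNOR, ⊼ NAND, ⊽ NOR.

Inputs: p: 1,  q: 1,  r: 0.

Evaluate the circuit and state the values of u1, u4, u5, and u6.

u1 = 1  u4 = 0  u5 = 1  u6 = 0

u1 = q XOR r = 1 XOR 0 = 1
u2 = q AND p = 1 AND 1 = 1
u3 = q XOR r = 1 XOR 0 = 1
u4 = u1 XOR u3 = 1 XOR 1 = 0
u5 = u2 AND u1 = 1 AND 1 = 1
u6 = u5 XOR u2 = 1 XOR 1 = 0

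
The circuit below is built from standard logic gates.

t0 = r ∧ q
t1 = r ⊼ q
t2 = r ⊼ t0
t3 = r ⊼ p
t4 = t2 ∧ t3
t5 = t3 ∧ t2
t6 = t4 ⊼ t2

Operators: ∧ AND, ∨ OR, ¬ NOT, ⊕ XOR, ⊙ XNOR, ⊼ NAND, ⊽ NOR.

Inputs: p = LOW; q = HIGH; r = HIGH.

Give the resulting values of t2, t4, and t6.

t0 = r AND q = HIGH AND HIGH = HIGH
t2 = r NAND t0 = HIGH NAND HIGH = LOW
t3 = r NAND p = HIGH NAND LOW = HIGH
t4 = t2 AND t3 = LOW AND HIGH = LOW
t6 = t4 NAND t2 = LOW NAND LOW = HIGH

t2 = LOW  t4 = LOW  t6 = HIGH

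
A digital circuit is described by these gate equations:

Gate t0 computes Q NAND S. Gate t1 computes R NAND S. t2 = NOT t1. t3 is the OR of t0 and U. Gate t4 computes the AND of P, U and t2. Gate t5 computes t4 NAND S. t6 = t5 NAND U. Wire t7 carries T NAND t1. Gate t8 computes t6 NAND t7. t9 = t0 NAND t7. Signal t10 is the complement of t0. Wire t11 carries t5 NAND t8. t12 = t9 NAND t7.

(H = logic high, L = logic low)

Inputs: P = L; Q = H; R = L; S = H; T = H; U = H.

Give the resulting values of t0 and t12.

t0 = L, t12 = H

t0 = Q NAND S = H NAND H = L
t1 = R NAND S = L NAND H = H
t7 = T NAND t1 = H NAND H = L
t9 = t0 NAND t7 = L NAND L = H
t12 = t9 NAND t7 = H NAND L = H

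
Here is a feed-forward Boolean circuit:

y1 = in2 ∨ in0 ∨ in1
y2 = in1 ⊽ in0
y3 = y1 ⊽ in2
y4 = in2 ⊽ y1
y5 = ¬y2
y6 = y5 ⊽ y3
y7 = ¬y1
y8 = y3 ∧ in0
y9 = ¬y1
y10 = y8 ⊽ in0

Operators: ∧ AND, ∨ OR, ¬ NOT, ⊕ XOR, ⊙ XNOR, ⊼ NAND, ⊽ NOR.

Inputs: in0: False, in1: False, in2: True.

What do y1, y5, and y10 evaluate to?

y1 = in2 OR in0 OR in1 = True OR False OR False = True
y2 = in1 NOR in0 = False NOR False = True
y3 = y1 NOR in2 = True NOR True = False
y5 = NOT y2 = NOT True = False
y8 = y3 AND in0 = False AND False = False
y10 = y8 NOR in0 = False NOR False = True

y1 = True  y5 = False  y10 = True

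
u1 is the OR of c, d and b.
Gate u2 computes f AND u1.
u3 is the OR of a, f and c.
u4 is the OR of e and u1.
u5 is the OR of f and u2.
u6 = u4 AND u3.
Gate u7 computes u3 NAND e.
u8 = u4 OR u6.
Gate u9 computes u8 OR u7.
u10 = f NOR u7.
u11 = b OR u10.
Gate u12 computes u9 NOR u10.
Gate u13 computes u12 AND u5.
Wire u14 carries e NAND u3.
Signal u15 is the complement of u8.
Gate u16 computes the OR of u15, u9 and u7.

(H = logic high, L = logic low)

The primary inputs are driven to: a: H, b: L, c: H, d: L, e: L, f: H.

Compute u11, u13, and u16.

u11 = L, u13 = L, u16 = H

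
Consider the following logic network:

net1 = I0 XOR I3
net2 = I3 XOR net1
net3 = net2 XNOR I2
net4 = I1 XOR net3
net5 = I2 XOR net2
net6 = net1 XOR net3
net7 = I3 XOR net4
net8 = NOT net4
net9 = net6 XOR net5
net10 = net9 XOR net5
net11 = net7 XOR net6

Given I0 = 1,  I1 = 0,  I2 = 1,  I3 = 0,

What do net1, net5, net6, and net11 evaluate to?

net1 = 1, net5 = 0, net6 = 0, net11 = 1

net1 = I0 XOR I3 = 1 XOR 0 = 1
net2 = I3 XOR net1 = 0 XOR 1 = 1
net3 = net2 XNOR I2 = 1 XNOR 1 = 1
net4 = I1 XOR net3 = 0 XOR 1 = 1
net5 = I2 XOR net2 = 1 XOR 1 = 0
net6 = net1 XOR net3 = 1 XOR 1 = 0
net7 = I3 XOR net4 = 0 XOR 1 = 1
net11 = net7 XOR net6 = 1 XOR 0 = 1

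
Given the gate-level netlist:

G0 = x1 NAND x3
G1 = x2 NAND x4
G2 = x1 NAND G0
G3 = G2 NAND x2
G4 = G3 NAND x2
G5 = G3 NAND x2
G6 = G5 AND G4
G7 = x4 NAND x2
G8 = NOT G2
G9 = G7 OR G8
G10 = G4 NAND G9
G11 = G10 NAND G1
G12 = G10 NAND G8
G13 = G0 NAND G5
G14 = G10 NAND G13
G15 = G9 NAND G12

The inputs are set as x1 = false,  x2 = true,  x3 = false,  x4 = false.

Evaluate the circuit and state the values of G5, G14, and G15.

G5 = true  G14 = true  G15 = false

G0 = x1 NAND x3 = false NAND false = true
G2 = x1 NAND G0 = false NAND true = true
G3 = G2 NAND x2 = true NAND true = false
G4 = G3 NAND x2 = false NAND true = true
G5 = G3 NAND x2 = false NAND true = true
G7 = x4 NAND x2 = false NAND true = true
G8 = NOT G2 = NOT true = false
G9 = G7 OR G8 = true OR false = true
G10 = G4 NAND G9 = true NAND true = false
G12 = G10 NAND G8 = false NAND false = true
G13 = G0 NAND G5 = true NAND true = false
G14 = G10 NAND G13 = false NAND false = true
G15 = G9 NAND G12 = true NAND true = false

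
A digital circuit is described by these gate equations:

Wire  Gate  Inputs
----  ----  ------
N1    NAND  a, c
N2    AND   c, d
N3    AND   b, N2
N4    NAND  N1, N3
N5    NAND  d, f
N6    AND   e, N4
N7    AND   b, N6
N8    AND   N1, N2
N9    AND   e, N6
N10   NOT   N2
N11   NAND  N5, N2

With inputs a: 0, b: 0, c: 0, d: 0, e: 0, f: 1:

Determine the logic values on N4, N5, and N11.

N4 = 1, N5 = 1, N11 = 1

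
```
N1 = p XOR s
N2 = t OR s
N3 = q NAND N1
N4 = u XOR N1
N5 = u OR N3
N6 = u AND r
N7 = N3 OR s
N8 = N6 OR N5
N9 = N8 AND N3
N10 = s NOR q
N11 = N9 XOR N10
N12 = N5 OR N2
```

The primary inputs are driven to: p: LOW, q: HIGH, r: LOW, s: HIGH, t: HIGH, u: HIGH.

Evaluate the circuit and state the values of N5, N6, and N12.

N5 = HIGH  N6 = LOW  N12 = HIGH

N1 = p XOR s = LOW XOR HIGH = HIGH
N2 = t OR s = HIGH OR HIGH = HIGH
N3 = q NAND N1 = HIGH NAND HIGH = LOW
N5 = u OR N3 = HIGH OR LOW = HIGH
N6 = u AND r = HIGH AND LOW = LOW
N12 = N5 OR N2 = HIGH OR HIGH = HIGH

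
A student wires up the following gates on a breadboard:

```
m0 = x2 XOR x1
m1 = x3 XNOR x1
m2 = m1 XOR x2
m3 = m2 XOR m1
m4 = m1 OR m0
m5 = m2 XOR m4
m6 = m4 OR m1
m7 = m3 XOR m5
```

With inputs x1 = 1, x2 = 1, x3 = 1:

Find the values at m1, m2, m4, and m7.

m0 = x2 XOR x1 = 1 XOR 1 = 0
m1 = x3 XNOR x1 = 1 XNOR 1 = 1
m2 = m1 XOR x2 = 1 XOR 1 = 0
m3 = m2 XOR m1 = 0 XOR 1 = 1
m4 = m1 OR m0 = 1 OR 0 = 1
m5 = m2 XOR m4 = 0 XOR 1 = 1
m7 = m3 XOR m5 = 1 XOR 1 = 0

m1 = 1  m2 = 0  m4 = 1  m7 = 0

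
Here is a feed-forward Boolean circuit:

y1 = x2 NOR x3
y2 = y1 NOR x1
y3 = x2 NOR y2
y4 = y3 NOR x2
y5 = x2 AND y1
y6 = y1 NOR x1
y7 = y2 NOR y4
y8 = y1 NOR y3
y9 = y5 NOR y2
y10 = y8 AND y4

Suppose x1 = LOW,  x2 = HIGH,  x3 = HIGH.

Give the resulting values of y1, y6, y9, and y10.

y1 = LOW; y6 = HIGH; y9 = LOW; y10 = LOW

y1 = x2 NOR x3 = HIGH NOR HIGH = LOW
y2 = y1 NOR x1 = LOW NOR LOW = HIGH
y3 = x2 NOR y2 = HIGH NOR HIGH = LOW
y4 = y3 NOR x2 = LOW NOR HIGH = LOW
y5 = x2 AND y1 = HIGH AND LOW = LOW
y6 = y1 NOR x1 = LOW NOR LOW = HIGH
y8 = y1 NOR y3 = LOW NOR LOW = HIGH
y9 = y5 NOR y2 = LOW NOR HIGH = LOW
y10 = y8 AND y4 = HIGH AND LOW = LOW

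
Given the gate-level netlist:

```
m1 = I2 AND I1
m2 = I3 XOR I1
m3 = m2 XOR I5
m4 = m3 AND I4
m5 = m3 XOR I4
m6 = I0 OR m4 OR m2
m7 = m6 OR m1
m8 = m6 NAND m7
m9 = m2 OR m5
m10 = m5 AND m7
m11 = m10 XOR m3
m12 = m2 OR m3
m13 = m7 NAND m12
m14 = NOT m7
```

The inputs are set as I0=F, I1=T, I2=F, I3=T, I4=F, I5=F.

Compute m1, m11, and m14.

m1 = I2 AND I1 = F AND T = F
m2 = I3 XOR I1 = T XOR T = F
m3 = m2 XOR I5 = F XOR F = F
m4 = m3 AND I4 = F AND F = F
m5 = m3 XOR I4 = F XOR F = F
m6 = I0 OR m4 OR m2 = F OR F OR F = F
m7 = m6 OR m1 = F OR F = F
m10 = m5 AND m7 = F AND F = F
m11 = m10 XOR m3 = F XOR F = F
m14 = NOT m7 = NOT F = T

m1 = F, m11 = F, m14 = T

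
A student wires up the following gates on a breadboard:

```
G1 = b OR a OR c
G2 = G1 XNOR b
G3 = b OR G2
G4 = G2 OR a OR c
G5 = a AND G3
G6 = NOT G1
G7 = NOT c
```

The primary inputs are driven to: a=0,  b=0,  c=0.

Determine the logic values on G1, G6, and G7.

G1 = 0, G6 = 1, G7 = 1

G1 = b OR a OR c = 0 OR 0 OR 0 = 0
G6 = NOT G1 = NOT 0 = 1
G7 = NOT c = NOT 0 = 1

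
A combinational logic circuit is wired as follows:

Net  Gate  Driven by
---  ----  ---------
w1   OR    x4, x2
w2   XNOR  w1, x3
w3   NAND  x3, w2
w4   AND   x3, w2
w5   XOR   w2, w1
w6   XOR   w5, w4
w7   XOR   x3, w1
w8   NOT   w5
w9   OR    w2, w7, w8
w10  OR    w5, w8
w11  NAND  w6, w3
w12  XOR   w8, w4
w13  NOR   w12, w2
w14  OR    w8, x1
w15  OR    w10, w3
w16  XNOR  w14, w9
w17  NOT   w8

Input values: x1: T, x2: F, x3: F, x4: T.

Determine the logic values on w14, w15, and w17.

w1 = x4 OR x2 = T OR F = T
w2 = w1 XNOR x3 = T XNOR F = F
w3 = x3 NAND w2 = F NAND F = T
w5 = w2 XOR w1 = F XOR T = T
w8 = NOT w5 = NOT T = F
w10 = w5 OR w8 = T OR F = T
w14 = w8 OR x1 = F OR T = T
w15 = w10 OR w3 = T OR T = T
w17 = NOT w8 = NOT F = T

w14 = T; w15 = T; w17 = T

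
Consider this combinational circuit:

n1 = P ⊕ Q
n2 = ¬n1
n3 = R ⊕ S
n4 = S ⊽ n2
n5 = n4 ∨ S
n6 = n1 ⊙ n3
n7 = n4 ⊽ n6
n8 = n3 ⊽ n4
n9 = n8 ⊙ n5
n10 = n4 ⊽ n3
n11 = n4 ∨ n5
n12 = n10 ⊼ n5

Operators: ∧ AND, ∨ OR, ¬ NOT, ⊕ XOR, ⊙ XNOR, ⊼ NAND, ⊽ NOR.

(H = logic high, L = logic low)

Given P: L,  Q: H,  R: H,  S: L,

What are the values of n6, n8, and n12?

n1 = P XOR Q = L XOR H = H
n2 = NOT n1 = NOT H = L
n3 = R XOR S = H XOR L = H
n4 = S NOR n2 = L NOR L = H
n5 = n4 OR S = H OR L = H
n6 = n1 XNOR n3 = H XNOR H = H
n8 = n3 NOR n4 = H NOR H = L
n10 = n4 NOR n3 = H NOR H = L
n12 = n10 NAND n5 = L NAND H = H

n6 = H; n8 = L; n12 = H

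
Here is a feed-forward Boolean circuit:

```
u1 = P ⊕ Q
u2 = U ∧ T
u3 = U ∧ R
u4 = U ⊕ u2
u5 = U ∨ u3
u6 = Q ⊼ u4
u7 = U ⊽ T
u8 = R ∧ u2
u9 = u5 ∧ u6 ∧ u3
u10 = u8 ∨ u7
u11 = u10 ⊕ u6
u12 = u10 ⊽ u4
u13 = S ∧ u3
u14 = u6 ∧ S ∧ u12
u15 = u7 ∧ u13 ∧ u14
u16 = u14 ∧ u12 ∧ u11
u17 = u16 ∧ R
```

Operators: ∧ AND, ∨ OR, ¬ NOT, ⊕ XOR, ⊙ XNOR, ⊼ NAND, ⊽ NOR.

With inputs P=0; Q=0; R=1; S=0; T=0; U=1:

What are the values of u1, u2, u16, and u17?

u1 = P XOR Q = 0 XOR 0 = 0
u2 = U AND T = 1 AND 0 = 0
u4 = U XOR u2 = 1 XOR 0 = 1
u6 = Q NAND u4 = 0 NAND 1 = 1
u7 = U NOR T = 1 NOR 0 = 0
u8 = R AND u2 = 1 AND 0 = 0
u10 = u8 OR u7 = 0 OR 0 = 0
u11 = u10 XOR u6 = 0 XOR 1 = 1
u12 = u10 NOR u4 = 0 NOR 1 = 0
u14 = u6 AND S AND u12 = 1 AND 0 AND 0 = 0
u16 = u14 AND u12 AND u11 = 0 AND 0 AND 1 = 0
u17 = u16 AND R = 0 AND 1 = 0

u1 = 0, u2 = 0, u16 = 0, u17 = 0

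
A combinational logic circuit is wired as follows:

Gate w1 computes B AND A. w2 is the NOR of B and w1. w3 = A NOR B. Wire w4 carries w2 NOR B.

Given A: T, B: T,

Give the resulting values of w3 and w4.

w3 = F, w4 = F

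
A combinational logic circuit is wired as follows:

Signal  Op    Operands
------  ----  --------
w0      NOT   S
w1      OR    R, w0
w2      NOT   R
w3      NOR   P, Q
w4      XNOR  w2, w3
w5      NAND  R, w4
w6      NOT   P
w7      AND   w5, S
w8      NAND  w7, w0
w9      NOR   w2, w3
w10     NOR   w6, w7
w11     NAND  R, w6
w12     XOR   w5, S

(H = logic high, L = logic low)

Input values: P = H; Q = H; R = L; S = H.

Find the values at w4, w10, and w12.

w2 = NOT R = NOT L = H
w3 = P NOR Q = H NOR H = L
w4 = w2 XNOR w3 = H XNOR L = L
w5 = R NAND w4 = L NAND L = H
w6 = NOT P = NOT H = L
w7 = w5 AND S = H AND H = H
w10 = w6 NOR w7 = L NOR H = L
w12 = w5 XOR S = H XOR H = L

w4 = L, w10 = L, w12 = L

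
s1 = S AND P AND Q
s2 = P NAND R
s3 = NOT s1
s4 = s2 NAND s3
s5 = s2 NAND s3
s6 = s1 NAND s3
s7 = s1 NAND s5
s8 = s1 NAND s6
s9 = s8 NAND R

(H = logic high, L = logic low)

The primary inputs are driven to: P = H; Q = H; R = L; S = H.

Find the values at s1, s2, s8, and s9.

s1 = H  s2 = H  s8 = L  s9 = H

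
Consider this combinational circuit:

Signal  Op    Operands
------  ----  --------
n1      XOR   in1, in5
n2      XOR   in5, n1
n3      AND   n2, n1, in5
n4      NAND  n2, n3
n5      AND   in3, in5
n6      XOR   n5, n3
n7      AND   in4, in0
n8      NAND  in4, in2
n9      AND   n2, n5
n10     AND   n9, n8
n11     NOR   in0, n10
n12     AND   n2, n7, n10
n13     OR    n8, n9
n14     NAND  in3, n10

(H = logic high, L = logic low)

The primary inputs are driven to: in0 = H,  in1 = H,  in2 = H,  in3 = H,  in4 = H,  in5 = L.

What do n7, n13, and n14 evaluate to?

n1 = in1 XOR in5 = H XOR L = H
n2 = in5 XOR n1 = L XOR H = H
n5 = in3 AND in5 = H AND L = L
n7 = in4 AND in0 = H AND H = H
n8 = in4 NAND in2 = H NAND H = L
n9 = n2 AND n5 = H AND L = L
n10 = n9 AND n8 = L AND L = L
n13 = n8 OR n9 = L OR L = L
n14 = in3 NAND n10 = H NAND L = H

n7 = H, n13 = L, n14 = H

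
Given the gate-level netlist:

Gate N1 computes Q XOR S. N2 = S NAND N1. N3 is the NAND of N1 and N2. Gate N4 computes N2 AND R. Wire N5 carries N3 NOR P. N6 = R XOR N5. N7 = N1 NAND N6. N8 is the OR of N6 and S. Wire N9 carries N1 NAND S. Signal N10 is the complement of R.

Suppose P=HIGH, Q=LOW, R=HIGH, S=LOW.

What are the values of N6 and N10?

N1 = Q XOR S = LOW XOR LOW = LOW
N2 = S NAND N1 = LOW NAND LOW = HIGH
N3 = N1 NAND N2 = LOW NAND HIGH = HIGH
N5 = N3 NOR P = HIGH NOR HIGH = LOW
N6 = R XOR N5 = HIGH XOR LOW = HIGH
N10 = NOT R = NOT HIGH = LOW

N6 = HIGH  N10 = LOW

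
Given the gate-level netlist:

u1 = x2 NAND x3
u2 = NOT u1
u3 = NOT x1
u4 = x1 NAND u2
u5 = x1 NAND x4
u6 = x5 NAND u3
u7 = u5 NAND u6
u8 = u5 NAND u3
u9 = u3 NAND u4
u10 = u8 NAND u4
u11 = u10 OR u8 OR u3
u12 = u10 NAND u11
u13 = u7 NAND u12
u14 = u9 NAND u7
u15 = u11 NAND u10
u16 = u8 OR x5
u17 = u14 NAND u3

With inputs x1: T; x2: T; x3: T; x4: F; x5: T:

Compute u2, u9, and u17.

u1 = x2 NAND x3 = T NAND T = F
u2 = NOT u1 = NOT F = T
u3 = NOT x1 = NOT T = F
u4 = x1 NAND u2 = T NAND T = F
u5 = x1 NAND x4 = T NAND F = T
u6 = x5 NAND u3 = T NAND F = T
u7 = u5 NAND u6 = T NAND T = F
u9 = u3 NAND u4 = F NAND F = T
u14 = u9 NAND u7 = T NAND F = T
u17 = u14 NAND u3 = T NAND F = T

u2 = T, u9 = T, u17 = T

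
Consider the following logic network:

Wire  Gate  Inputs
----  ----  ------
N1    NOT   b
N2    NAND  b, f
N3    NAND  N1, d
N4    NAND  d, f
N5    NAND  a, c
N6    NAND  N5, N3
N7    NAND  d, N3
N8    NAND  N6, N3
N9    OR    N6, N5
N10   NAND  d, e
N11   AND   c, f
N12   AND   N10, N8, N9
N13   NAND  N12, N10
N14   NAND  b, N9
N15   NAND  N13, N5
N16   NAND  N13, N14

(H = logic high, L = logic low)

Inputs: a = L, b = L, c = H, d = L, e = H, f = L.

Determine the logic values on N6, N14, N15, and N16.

N6 = L, N14 = H, N15 = H, N16 = H

N1 = NOT b = NOT L = H
N3 = N1 NAND d = H NAND L = H
N5 = a NAND c = L NAND H = H
N6 = N5 NAND N3 = H NAND H = L
N8 = N6 NAND N3 = L NAND H = H
N9 = N6 OR N5 = L OR H = H
N10 = d NAND e = L NAND H = H
N12 = N10 AND N8 AND N9 = H AND H AND H = H
N13 = N12 NAND N10 = H NAND H = L
N14 = b NAND N9 = L NAND H = H
N15 = N13 NAND N5 = L NAND H = H
N16 = N13 NAND N14 = L NAND H = H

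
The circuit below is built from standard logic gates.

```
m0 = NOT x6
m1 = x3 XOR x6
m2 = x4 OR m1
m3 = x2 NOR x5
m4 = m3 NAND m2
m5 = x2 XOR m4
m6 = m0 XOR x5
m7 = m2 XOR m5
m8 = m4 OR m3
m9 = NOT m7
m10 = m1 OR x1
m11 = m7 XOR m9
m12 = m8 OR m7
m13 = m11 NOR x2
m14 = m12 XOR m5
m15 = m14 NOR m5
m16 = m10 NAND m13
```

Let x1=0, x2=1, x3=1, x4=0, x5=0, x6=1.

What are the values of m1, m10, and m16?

m1 = x3 XOR x6 = 1 XOR 1 = 0
m2 = x4 OR m1 = 0 OR 0 = 0
m3 = x2 NOR x5 = 1 NOR 0 = 0
m4 = m3 NAND m2 = 0 NAND 0 = 1
m5 = x2 XOR m4 = 1 XOR 1 = 0
m7 = m2 XOR m5 = 0 XOR 0 = 0
m9 = NOT m7 = NOT 0 = 1
m10 = m1 OR x1 = 0 OR 0 = 0
m11 = m7 XOR m9 = 0 XOR 1 = 1
m13 = m11 NOR x2 = 1 NOR 1 = 0
m16 = m10 NAND m13 = 0 NAND 0 = 1

m1 = 0, m10 = 0, m16 = 1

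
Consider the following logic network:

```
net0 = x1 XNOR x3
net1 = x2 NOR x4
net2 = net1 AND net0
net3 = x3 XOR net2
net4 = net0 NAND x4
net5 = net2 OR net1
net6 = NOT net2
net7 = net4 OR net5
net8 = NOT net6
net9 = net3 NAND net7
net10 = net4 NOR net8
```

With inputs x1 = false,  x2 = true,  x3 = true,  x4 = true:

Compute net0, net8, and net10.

net0 = x1 XNOR x3 = false XNOR true = false
net1 = x2 NOR x4 = true NOR true = false
net2 = net1 AND net0 = false AND false = false
net4 = net0 NAND x4 = false NAND true = true
net6 = NOT net2 = NOT false = true
net8 = NOT net6 = NOT true = false
net10 = net4 NOR net8 = true NOR false = false

net0 = false  net8 = false  net10 = false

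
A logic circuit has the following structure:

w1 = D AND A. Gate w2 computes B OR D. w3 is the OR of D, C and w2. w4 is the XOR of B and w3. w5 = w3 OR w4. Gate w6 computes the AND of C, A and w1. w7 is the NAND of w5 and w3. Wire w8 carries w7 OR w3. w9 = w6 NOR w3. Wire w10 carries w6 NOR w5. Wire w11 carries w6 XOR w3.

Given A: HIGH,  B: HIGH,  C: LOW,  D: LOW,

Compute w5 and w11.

w5 = HIGH, w11 = HIGH

w1 = D AND A = LOW AND HIGH = LOW
w2 = B OR D = HIGH OR LOW = HIGH
w3 = D OR C OR w2 = LOW OR LOW OR HIGH = HIGH
w4 = B XOR w3 = HIGH XOR HIGH = LOW
w5 = w3 OR w4 = HIGH OR LOW = HIGH
w6 = C AND A AND w1 = LOW AND HIGH AND LOW = LOW
w11 = w6 XOR w3 = LOW XOR HIGH = HIGH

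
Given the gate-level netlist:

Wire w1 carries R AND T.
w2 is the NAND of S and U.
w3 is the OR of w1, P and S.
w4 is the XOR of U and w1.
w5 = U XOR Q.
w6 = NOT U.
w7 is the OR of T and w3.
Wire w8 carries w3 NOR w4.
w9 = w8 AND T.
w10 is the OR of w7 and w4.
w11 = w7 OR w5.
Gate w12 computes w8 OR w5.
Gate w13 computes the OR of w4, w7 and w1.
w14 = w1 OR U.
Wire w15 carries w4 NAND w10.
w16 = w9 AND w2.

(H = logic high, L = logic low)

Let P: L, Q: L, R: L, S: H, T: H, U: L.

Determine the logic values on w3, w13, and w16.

w3 = H; w13 = H; w16 = L

w1 = R AND T = L AND H = L
w2 = S NAND U = H NAND L = H
w3 = w1 OR P OR S = L OR L OR H = H
w4 = U XOR w1 = L XOR L = L
w7 = T OR w3 = H OR H = H
w8 = w3 NOR w4 = H NOR L = L
w9 = w8 AND T = L AND H = L
w13 = w4 OR w7 OR w1 = L OR H OR L = H
w16 = w9 AND w2 = L AND H = L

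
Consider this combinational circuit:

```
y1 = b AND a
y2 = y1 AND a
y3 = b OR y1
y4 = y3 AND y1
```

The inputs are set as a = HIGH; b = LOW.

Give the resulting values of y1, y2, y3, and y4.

y1 = b AND a = LOW AND HIGH = LOW
y2 = y1 AND a = LOW AND HIGH = LOW
y3 = b OR y1 = LOW OR LOW = LOW
y4 = y3 AND y1 = LOW AND LOW = LOW

y1 = LOW  y2 = LOW  y3 = LOW  y4 = LOW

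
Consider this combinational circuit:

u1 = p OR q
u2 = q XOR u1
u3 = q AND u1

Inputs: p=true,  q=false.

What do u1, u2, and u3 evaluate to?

u1 = true; u2 = true; u3 = false

u1 = p OR q = true OR false = true
u2 = q XOR u1 = false XOR true = true
u3 = q AND u1 = false AND true = false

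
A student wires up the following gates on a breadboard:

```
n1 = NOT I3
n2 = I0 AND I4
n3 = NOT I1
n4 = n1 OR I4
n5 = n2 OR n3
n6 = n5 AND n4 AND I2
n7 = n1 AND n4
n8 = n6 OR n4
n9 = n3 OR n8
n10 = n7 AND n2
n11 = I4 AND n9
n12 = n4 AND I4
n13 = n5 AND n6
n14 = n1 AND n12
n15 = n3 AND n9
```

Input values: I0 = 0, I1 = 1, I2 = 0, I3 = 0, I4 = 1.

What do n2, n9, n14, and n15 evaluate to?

n1 = NOT I3 = NOT 0 = 1
n2 = I0 AND I4 = 0 AND 1 = 0
n3 = NOT I1 = NOT 1 = 0
n4 = n1 OR I4 = 1 OR 1 = 1
n5 = n2 OR n3 = 0 OR 0 = 0
n6 = n5 AND n4 AND I2 = 0 AND 1 AND 0 = 0
n8 = n6 OR n4 = 0 OR 1 = 1
n9 = n3 OR n8 = 0 OR 1 = 1
n12 = n4 AND I4 = 1 AND 1 = 1
n14 = n1 AND n12 = 1 AND 1 = 1
n15 = n3 AND n9 = 0 AND 1 = 0

n2 = 0, n9 = 1, n14 = 1, n15 = 0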